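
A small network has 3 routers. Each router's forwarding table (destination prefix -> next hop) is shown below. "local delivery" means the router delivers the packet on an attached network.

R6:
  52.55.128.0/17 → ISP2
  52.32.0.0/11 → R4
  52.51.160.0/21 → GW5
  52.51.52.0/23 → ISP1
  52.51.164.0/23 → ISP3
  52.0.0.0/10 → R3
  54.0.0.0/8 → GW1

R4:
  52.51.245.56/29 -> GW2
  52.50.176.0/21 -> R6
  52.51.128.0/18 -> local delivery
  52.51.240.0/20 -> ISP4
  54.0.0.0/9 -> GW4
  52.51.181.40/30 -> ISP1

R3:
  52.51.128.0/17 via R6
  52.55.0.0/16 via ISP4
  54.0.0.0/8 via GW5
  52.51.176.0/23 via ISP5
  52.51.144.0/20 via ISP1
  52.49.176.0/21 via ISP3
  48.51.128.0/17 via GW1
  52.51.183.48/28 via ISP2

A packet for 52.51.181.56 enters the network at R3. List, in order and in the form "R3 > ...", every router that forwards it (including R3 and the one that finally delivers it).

R3 > R6 > R4

At R3: longest match for 52.51.181.56 is 52.51.128.0/17 -> R6
At R6: longest match for 52.51.181.56 is 52.32.0.0/11 -> R4
At R4: longest match for 52.51.181.56 is 52.51.128.0/18 -> local delivery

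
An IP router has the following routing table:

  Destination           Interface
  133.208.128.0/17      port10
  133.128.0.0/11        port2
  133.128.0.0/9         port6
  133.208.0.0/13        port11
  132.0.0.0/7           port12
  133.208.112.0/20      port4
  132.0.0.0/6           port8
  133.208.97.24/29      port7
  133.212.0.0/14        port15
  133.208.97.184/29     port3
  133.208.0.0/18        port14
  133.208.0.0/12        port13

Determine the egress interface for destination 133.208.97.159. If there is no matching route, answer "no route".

Routes whose prefix contains 133.208.97.159:
  132.0.0.0/6 (132.0.0.0 - 135.255.255.255) -> port8
  132.0.0.0/7 (132.0.0.0 - 133.255.255.255) -> port12
  133.128.0.0/9 (133.128.0.0 - 133.255.255.255) -> port6
  133.208.0.0/12 (133.208.0.0 - 133.223.255.255) -> port13
  133.208.0.0/13 (133.208.0.0 - 133.215.255.255) -> port11
More-specific entries that do NOT match:
  133.208.97.24/29 (133.208.97.24 - 133.208.97.31) does not contain 133.208.97.159
  133.208.97.184/29 (133.208.97.184 - 133.208.97.191) does not contain 133.208.97.159
  133.208.112.0/20 (133.208.112.0 - 133.208.127.255) does not contain 133.208.97.159
  133.208.0.0/18 (133.208.0.0 - 133.208.63.255) does not contain 133.208.97.159
  133.208.128.0/17 (133.208.128.0 - 133.208.255.255) does not contain 133.208.97.159
  133.212.0.0/14 (133.212.0.0 - 133.215.255.255) does not contain 133.208.97.159
Longest matching prefix is /13 -> interface port11.

port11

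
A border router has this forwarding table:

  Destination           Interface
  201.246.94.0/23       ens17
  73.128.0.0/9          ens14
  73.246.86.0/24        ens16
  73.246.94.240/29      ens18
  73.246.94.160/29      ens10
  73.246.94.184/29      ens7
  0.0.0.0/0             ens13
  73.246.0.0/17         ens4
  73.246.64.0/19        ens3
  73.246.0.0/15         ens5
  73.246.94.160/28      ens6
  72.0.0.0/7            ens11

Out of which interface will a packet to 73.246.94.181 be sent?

Routes whose prefix contains 73.246.94.181:
  0.0.0.0/0 (default, matches everything) -> ens13
  72.0.0.0/7 (72.0.0.0 - 73.255.255.255) -> ens11
  73.128.0.0/9 (73.128.0.0 - 73.255.255.255) -> ens14
  73.246.0.0/15 (73.246.0.0 - 73.247.255.255) -> ens5
  73.246.0.0/17 (73.246.0.0 - 73.246.127.255) -> ens4
  73.246.64.0/19 (73.246.64.0 - 73.246.95.255) -> ens3
More-specific entries that do NOT match:
  73.246.94.240/29 (73.246.94.240 - 73.246.94.247) does not contain 73.246.94.181
  73.246.94.160/29 (73.246.94.160 - 73.246.94.167) does not contain 73.246.94.181
  73.246.94.184/29 (73.246.94.184 - 73.246.94.191) does not contain 73.246.94.181
  73.246.94.160/28 (73.246.94.160 - 73.246.94.175) does not contain 73.246.94.181
  73.246.86.0/24 (73.246.86.0 - 73.246.86.255) does not contain 73.246.94.181
  201.246.94.0/23 (201.246.94.0 - 201.246.95.255) does not contain 73.246.94.181
Longest matching prefix is /19 -> interface ens3.

ens3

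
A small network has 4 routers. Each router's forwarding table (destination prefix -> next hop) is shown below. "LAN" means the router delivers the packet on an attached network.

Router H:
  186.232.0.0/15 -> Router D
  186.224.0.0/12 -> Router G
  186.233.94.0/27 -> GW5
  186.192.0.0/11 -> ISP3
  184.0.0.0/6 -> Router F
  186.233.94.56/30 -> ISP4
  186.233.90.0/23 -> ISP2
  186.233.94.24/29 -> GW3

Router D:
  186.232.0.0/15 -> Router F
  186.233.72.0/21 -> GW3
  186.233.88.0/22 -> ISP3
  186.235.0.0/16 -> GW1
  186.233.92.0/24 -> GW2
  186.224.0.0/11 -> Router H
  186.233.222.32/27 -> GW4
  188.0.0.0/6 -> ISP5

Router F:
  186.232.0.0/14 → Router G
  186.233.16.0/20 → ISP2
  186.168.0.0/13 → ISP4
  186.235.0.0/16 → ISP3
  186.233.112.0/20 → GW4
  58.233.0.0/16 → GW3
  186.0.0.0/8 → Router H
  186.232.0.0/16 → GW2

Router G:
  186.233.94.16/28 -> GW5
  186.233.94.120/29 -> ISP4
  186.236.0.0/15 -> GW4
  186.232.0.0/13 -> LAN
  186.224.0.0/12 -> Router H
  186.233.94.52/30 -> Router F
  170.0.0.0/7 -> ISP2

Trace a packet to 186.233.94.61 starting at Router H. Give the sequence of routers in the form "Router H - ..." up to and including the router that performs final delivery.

Router H - Router D - Router F - Router G

At Router H: longest match for 186.233.94.61 is 186.232.0.0/15 -> Router D
At Router D: longest match for 186.233.94.61 is 186.232.0.0/15 -> Router F
At Router F: longest match for 186.233.94.61 is 186.232.0.0/14 -> Router G
At Router G: longest match for 186.233.94.61 is 186.232.0.0/13 -> LAN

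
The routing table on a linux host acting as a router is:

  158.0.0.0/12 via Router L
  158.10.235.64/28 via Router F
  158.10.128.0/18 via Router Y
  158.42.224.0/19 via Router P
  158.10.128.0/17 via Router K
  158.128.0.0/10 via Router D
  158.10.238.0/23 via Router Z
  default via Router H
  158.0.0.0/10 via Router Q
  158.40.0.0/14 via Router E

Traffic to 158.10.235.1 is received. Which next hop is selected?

Router K

Routes whose prefix contains 158.10.235.1:
  0.0.0.0/0 (default, matches everything) -> Router H
  158.0.0.0/10 (158.0.0.0 - 158.63.255.255) -> Router Q
  158.0.0.0/12 (158.0.0.0 - 158.15.255.255) -> Router L
  158.10.128.0/17 (158.10.128.0 - 158.10.255.255) -> Router K
More-specific entries that do NOT match:
  158.10.235.64/28 (158.10.235.64 - 158.10.235.79) does not contain 158.10.235.1
  158.10.238.0/23 (158.10.238.0 - 158.10.239.255) does not contain 158.10.235.1
  158.42.224.0/19 (158.42.224.0 - 158.42.255.255) does not contain 158.10.235.1
  158.10.128.0/18 (158.10.128.0 - 158.10.191.255) does not contain 158.10.235.1
Longest matching prefix is /17 -> next hop Router K.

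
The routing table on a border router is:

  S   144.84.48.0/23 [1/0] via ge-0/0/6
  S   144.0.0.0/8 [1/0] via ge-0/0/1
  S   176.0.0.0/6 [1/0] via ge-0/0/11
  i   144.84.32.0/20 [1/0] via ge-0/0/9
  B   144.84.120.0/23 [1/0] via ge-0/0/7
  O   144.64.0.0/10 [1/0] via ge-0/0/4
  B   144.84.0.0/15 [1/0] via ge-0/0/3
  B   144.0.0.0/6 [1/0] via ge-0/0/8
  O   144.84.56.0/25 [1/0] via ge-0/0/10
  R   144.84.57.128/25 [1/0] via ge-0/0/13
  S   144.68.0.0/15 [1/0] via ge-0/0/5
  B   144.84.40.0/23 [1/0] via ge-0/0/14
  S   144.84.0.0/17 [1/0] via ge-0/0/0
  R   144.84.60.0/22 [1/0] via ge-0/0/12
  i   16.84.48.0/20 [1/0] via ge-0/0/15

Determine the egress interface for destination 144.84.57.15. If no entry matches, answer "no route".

ge-0/0/0

Routes whose prefix contains 144.84.57.15:
  144.0.0.0/6 (144.0.0.0 - 147.255.255.255) -> ge-0/0/8
  144.0.0.0/8 (144.0.0.0 - 144.255.255.255) -> ge-0/0/1
  144.64.0.0/10 (144.64.0.0 - 144.127.255.255) -> ge-0/0/4
  144.84.0.0/15 (144.84.0.0 - 144.85.255.255) -> ge-0/0/3
  144.84.0.0/17 (144.84.0.0 - 144.84.127.255) -> ge-0/0/0
More-specific entries that do NOT match:
  144.84.56.0/25 (144.84.56.0 - 144.84.56.127) does not contain 144.84.57.15
  144.84.57.128/25 (144.84.57.128 - 144.84.57.255) does not contain 144.84.57.15
  144.84.48.0/23 (144.84.48.0 - 144.84.49.255) does not contain 144.84.57.15
  144.84.120.0/23 (144.84.120.0 - 144.84.121.255) does not contain 144.84.57.15
  144.84.40.0/23 (144.84.40.0 - 144.84.41.255) does not contain 144.84.57.15
  144.84.60.0/22 (144.84.60.0 - 144.84.63.255) does not contain 144.84.57.15
  144.84.32.0/20 (144.84.32.0 - 144.84.47.255) does not contain 144.84.57.15
  16.84.48.0/20 (16.84.48.0 - 16.84.63.255) does not contain 144.84.57.15
Longest matching prefix is /17 -> interface ge-0/0/0.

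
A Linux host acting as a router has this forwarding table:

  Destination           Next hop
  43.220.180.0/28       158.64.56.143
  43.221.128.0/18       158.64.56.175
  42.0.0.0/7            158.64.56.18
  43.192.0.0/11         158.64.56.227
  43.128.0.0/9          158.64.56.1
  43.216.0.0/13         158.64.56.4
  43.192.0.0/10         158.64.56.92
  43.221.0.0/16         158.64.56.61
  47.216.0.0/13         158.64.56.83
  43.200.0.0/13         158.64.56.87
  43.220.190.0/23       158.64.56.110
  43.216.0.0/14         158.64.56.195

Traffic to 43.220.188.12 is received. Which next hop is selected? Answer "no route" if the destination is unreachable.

Routes whose prefix contains 43.220.188.12:
  42.0.0.0/7 (42.0.0.0 - 43.255.255.255) -> 158.64.56.18
  43.128.0.0/9 (43.128.0.0 - 43.255.255.255) -> 158.64.56.1
  43.192.0.0/10 (43.192.0.0 - 43.255.255.255) -> 158.64.56.92
  43.192.0.0/11 (43.192.0.0 - 43.223.255.255) -> 158.64.56.227
  43.216.0.0/13 (43.216.0.0 - 43.223.255.255) -> 158.64.56.4
More-specific entries that do NOT match:
  43.220.180.0/28 (43.220.180.0 - 43.220.180.15) does not contain 43.220.188.12
  43.220.190.0/23 (43.220.190.0 - 43.220.191.255) does not contain 43.220.188.12
  43.221.128.0/18 (43.221.128.0 - 43.221.191.255) does not contain 43.220.188.12
  43.221.0.0/16 (43.221.0.0 - 43.221.255.255) does not contain 43.220.188.12
  43.216.0.0/14 (43.216.0.0 - 43.219.255.255) does not contain 43.220.188.12
Longest matching prefix is /13 -> next hop 158.64.56.4.

158.64.56.4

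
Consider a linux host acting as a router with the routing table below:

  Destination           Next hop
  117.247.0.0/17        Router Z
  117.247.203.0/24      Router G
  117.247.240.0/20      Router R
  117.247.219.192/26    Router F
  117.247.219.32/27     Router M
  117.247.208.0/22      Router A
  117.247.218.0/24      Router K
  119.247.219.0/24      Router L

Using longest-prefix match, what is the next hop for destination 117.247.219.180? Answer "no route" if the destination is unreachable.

no route

No entry's prefix contains 117.247.219.180; there is no default route.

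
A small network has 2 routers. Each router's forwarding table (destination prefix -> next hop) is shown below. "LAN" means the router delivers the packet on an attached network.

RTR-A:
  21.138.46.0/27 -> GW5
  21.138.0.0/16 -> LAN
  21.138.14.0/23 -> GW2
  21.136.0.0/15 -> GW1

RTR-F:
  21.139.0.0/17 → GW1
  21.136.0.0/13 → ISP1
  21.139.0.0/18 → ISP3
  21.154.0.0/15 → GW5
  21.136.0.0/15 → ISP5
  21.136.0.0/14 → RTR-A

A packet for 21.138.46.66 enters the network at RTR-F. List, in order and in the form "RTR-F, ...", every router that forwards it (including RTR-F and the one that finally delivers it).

RTR-F, RTR-A

At RTR-F: longest match for 21.138.46.66 is 21.136.0.0/14 -> RTR-A
At RTR-A: longest match for 21.138.46.66 is 21.138.0.0/16 -> LAN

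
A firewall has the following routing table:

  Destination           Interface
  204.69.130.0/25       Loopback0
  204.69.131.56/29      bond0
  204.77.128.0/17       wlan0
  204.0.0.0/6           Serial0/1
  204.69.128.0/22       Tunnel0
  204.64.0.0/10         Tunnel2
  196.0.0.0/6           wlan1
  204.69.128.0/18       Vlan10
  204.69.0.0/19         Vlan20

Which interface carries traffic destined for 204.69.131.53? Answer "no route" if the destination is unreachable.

Tunnel0

Routes whose prefix contains 204.69.131.53:
  204.0.0.0/6 (204.0.0.0 - 207.255.255.255) -> Serial0/1
  204.64.0.0/10 (204.64.0.0 - 204.127.255.255) -> Tunnel2
  204.69.128.0/18 (204.69.128.0 - 204.69.191.255) -> Vlan10
  204.69.128.0/22 (204.69.128.0 - 204.69.131.255) -> Tunnel0
More-specific entries that do NOT match:
  204.69.131.56/29 (204.69.131.56 - 204.69.131.63) does not contain 204.69.131.53
  204.69.130.0/25 (204.69.130.0 - 204.69.130.127) does not contain 204.69.131.53
Longest matching prefix is /22 -> interface Tunnel0.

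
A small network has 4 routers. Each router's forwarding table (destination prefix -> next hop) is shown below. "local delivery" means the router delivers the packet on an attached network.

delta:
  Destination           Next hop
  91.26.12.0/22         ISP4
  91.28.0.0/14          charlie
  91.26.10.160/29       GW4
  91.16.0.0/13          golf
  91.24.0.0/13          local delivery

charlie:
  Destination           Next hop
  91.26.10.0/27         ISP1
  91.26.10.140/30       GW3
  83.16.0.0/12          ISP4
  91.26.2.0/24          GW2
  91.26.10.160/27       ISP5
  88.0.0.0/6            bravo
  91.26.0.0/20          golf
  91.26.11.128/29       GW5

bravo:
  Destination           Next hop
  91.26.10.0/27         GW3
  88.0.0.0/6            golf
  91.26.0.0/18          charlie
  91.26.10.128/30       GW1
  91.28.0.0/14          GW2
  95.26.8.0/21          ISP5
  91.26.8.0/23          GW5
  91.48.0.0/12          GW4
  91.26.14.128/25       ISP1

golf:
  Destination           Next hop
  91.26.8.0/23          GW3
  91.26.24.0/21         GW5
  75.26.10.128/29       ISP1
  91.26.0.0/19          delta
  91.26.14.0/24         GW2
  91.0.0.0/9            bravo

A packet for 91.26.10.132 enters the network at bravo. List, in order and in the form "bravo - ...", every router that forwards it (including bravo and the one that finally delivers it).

At bravo: longest match for 91.26.10.132 is 91.26.0.0/18 -> charlie
At charlie: longest match for 91.26.10.132 is 91.26.0.0/20 -> golf
At golf: longest match for 91.26.10.132 is 91.26.0.0/19 -> delta
At delta: longest match for 91.26.10.132 is 91.24.0.0/13 -> local delivery

bravo - charlie - golf - delta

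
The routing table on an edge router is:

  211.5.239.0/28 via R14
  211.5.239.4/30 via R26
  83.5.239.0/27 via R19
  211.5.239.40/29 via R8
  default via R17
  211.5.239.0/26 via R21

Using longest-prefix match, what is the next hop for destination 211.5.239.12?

Routes whose prefix contains 211.5.239.12:
  0.0.0.0/0 (default, matches everything) -> R17
  211.5.239.0/26 (211.5.239.0 - 211.5.239.63) -> R21
  211.5.239.0/28 (211.5.239.0 - 211.5.239.15) -> R14
More-specific entries that do NOT match:
  211.5.239.4/30 (211.5.239.4 - 211.5.239.7) does not contain 211.5.239.12
  211.5.239.40/29 (211.5.239.40 - 211.5.239.47) does not contain 211.5.239.12
Longest matching prefix is /28 -> next hop R14.

R14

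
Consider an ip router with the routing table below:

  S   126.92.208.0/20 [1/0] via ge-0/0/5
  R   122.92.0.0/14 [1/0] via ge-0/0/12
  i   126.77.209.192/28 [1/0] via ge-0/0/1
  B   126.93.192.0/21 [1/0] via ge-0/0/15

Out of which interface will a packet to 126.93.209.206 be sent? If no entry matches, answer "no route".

no route

No entry's prefix contains 126.93.209.206; there is no default route.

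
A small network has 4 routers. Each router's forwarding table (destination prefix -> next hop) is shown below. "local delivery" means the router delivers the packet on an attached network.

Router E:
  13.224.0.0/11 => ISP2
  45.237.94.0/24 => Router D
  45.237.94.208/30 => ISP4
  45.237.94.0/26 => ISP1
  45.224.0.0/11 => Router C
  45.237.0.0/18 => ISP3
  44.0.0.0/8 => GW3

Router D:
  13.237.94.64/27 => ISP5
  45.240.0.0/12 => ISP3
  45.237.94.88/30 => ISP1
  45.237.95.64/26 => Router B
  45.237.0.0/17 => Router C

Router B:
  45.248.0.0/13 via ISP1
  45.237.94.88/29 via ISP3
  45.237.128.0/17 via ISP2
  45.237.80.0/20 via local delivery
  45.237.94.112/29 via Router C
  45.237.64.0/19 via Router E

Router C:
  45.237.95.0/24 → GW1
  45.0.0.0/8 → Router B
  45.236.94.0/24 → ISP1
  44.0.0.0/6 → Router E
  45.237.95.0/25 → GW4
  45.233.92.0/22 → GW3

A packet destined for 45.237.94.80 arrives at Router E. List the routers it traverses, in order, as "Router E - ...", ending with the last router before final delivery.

At Router E: longest match for 45.237.94.80 is 45.237.94.0/24 -> Router D
At Router D: longest match for 45.237.94.80 is 45.237.0.0/17 -> Router C
At Router C: longest match for 45.237.94.80 is 45.0.0.0/8 -> Router B
At Router B: longest match for 45.237.94.80 is 45.237.80.0/20 -> local delivery

Router E - Router D - Router C - Router B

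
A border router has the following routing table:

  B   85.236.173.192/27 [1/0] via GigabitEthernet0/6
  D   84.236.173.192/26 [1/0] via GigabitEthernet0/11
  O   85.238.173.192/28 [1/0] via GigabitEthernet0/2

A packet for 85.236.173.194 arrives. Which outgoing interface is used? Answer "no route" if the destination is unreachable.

Routes whose prefix contains 85.236.173.194:
  85.236.173.192/27 (85.236.173.192 - 85.236.173.223) -> GigabitEthernet0/6
More-specific entries that do NOT match:
  85.238.173.192/28 (85.238.173.192 - 85.238.173.207) does not contain 85.236.173.194
Longest matching prefix is /27 -> interface GigabitEthernet0/6.

GigabitEthernet0/6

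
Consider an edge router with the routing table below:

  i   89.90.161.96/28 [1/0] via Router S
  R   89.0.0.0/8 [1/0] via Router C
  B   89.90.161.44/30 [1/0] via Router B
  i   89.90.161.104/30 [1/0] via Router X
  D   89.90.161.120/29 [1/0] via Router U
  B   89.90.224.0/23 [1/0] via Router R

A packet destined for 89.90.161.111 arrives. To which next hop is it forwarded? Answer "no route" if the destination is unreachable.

Routes whose prefix contains 89.90.161.111:
  89.0.0.0/8 (89.0.0.0 - 89.255.255.255) -> Router C
  89.90.161.96/28 (89.90.161.96 - 89.90.161.111) -> Router S
More-specific entries that do NOT match:
  89.90.161.44/30 (89.90.161.44 - 89.90.161.47) does not contain 89.90.161.111
  89.90.161.104/30 (89.90.161.104 - 89.90.161.107) does not contain 89.90.161.111
  89.90.161.120/29 (89.90.161.120 - 89.90.161.127) does not contain 89.90.161.111
Longest matching prefix is /28 -> next hop Router S.

Router S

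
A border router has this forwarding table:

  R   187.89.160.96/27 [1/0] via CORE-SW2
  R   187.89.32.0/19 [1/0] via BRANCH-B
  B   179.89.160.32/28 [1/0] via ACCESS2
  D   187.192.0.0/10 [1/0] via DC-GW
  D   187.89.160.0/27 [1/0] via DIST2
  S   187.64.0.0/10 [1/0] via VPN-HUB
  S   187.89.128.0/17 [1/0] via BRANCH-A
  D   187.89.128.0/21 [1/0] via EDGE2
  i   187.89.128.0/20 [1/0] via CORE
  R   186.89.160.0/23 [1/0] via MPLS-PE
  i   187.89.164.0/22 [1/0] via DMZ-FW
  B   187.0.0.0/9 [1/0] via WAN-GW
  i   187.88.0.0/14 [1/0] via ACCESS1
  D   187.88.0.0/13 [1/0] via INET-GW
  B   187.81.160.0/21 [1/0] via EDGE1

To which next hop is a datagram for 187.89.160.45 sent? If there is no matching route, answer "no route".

Routes whose prefix contains 187.89.160.45:
  187.0.0.0/9 (187.0.0.0 - 187.127.255.255) -> WAN-GW
  187.64.0.0/10 (187.64.0.0 - 187.127.255.255) -> VPN-HUB
  187.88.0.0/13 (187.88.0.0 - 187.95.255.255) -> INET-GW
  187.88.0.0/14 (187.88.0.0 - 187.91.255.255) -> ACCESS1
  187.89.128.0/17 (187.89.128.0 - 187.89.255.255) -> BRANCH-A
More-specific entries that do NOT match:
  179.89.160.32/28 (179.89.160.32 - 179.89.160.47) does not contain 187.89.160.45
  187.89.160.96/27 (187.89.160.96 - 187.89.160.127) does not contain 187.89.160.45
  187.89.160.0/27 (187.89.160.0 - 187.89.160.31) does not contain 187.89.160.45
  186.89.160.0/23 (186.89.160.0 - 186.89.161.255) does not contain 187.89.160.45
  187.89.164.0/22 (187.89.164.0 - 187.89.167.255) does not contain 187.89.160.45
  187.89.128.0/21 (187.89.128.0 - 187.89.135.255) does not contain 187.89.160.45
  187.81.160.0/21 (187.81.160.0 - 187.81.167.255) does not contain 187.89.160.45
  187.89.128.0/20 (187.89.128.0 - 187.89.143.255) does not contain 187.89.160.45
  187.89.32.0/19 (187.89.32.0 - 187.89.63.255) does not contain 187.89.160.45
Longest matching prefix is /17 -> next hop BRANCH-A.

BRANCH-A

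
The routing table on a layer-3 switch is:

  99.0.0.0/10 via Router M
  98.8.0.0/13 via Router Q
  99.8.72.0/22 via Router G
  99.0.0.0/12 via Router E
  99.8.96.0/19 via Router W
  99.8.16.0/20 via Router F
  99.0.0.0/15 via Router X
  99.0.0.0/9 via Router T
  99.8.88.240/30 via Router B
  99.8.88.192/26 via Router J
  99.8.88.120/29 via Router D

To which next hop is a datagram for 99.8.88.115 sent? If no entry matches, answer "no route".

Router E

Routes whose prefix contains 99.8.88.115:
  99.0.0.0/9 (99.0.0.0 - 99.127.255.255) -> Router T
  99.0.0.0/10 (99.0.0.0 - 99.63.255.255) -> Router M
  99.0.0.0/12 (99.0.0.0 - 99.15.255.255) -> Router E
More-specific entries that do NOT match:
  99.8.88.240/30 (99.8.88.240 - 99.8.88.243) does not contain 99.8.88.115
  99.8.88.120/29 (99.8.88.120 - 99.8.88.127) does not contain 99.8.88.115
  99.8.88.192/26 (99.8.88.192 - 99.8.88.255) does not contain 99.8.88.115
  99.8.72.0/22 (99.8.72.0 - 99.8.75.255) does not contain 99.8.88.115
  99.8.16.0/20 (99.8.16.0 - 99.8.31.255) does not contain 99.8.88.115
  99.8.96.0/19 (99.8.96.0 - 99.8.127.255) does not contain 99.8.88.115
  99.0.0.0/15 (99.0.0.0 - 99.1.255.255) does not contain 99.8.88.115
  98.8.0.0/13 (98.8.0.0 - 98.15.255.255) does not contain 99.8.88.115
Longest matching prefix is /12 -> next hop Router E.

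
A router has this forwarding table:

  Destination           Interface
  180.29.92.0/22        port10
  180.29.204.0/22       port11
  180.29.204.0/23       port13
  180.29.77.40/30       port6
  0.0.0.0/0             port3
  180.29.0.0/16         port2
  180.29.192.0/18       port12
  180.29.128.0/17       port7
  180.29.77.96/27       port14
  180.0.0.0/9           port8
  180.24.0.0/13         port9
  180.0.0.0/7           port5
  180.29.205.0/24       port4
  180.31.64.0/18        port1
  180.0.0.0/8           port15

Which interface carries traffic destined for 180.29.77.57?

Routes whose prefix contains 180.29.77.57:
  0.0.0.0/0 (default, matches everything) -> port3
  180.0.0.0/7 (180.0.0.0 - 181.255.255.255) -> port5
  180.0.0.0/8 (180.0.0.0 - 180.255.255.255) -> port15
  180.0.0.0/9 (180.0.0.0 - 180.127.255.255) -> port8
  180.24.0.0/13 (180.24.0.0 - 180.31.255.255) -> port9
  180.29.0.0/16 (180.29.0.0 - 180.29.255.255) -> port2
More-specific entries that do NOT match:
  180.29.77.40/30 (180.29.77.40 - 180.29.77.43) does not contain 180.29.77.57
  180.29.77.96/27 (180.29.77.96 - 180.29.77.127) does not contain 180.29.77.57
  180.29.205.0/24 (180.29.205.0 - 180.29.205.255) does not contain 180.29.77.57
  180.29.204.0/23 (180.29.204.0 - 180.29.205.255) does not contain 180.29.77.57
  180.29.92.0/22 (180.29.92.0 - 180.29.95.255) does not contain 180.29.77.57
  180.29.204.0/22 (180.29.204.0 - 180.29.207.255) does not contain 180.29.77.57
  180.29.192.0/18 (180.29.192.0 - 180.29.255.255) does not contain 180.29.77.57
  180.31.64.0/18 (180.31.64.0 - 180.31.127.255) does not contain 180.29.77.57
  180.29.128.0/17 (180.29.128.0 - 180.29.255.255) does not contain 180.29.77.57
Longest matching prefix is /16 -> interface port2.

port2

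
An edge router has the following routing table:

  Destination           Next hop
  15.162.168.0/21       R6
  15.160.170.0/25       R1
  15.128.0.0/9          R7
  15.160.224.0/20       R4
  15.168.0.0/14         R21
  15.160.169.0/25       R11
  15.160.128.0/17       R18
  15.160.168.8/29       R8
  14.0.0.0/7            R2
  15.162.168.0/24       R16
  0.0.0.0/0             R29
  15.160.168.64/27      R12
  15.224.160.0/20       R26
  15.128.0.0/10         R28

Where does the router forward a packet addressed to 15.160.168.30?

R18

Routes whose prefix contains 15.160.168.30:
  0.0.0.0/0 (default, matches everything) -> R29
  14.0.0.0/7 (14.0.0.0 - 15.255.255.255) -> R2
  15.128.0.0/9 (15.128.0.0 - 15.255.255.255) -> R7
  15.128.0.0/10 (15.128.0.0 - 15.191.255.255) -> R28
  15.160.128.0/17 (15.160.128.0 - 15.160.255.255) -> R18
More-specific entries that do NOT match:
  15.160.168.8/29 (15.160.168.8 - 15.160.168.15) does not contain 15.160.168.30
  15.160.168.64/27 (15.160.168.64 - 15.160.168.95) does not contain 15.160.168.30
  15.160.170.0/25 (15.160.170.0 - 15.160.170.127) does not contain 15.160.168.30
  15.160.169.0/25 (15.160.169.0 - 15.160.169.127) does not contain 15.160.168.30
  15.162.168.0/24 (15.162.168.0 - 15.162.168.255) does not contain 15.160.168.30
  15.162.168.0/21 (15.162.168.0 - 15.162.175.255) does not contain 15.160.168.30
  15.160.224.0/20 (15.160.224.0 - 15.160.239.255) does not contain 15.160.168.30
  15.224.160.0/20 (15.224.160.0 - 15.224.175.255) does not contain 15.160.168.30
Longest matching prefix is /17 -> next hop R18.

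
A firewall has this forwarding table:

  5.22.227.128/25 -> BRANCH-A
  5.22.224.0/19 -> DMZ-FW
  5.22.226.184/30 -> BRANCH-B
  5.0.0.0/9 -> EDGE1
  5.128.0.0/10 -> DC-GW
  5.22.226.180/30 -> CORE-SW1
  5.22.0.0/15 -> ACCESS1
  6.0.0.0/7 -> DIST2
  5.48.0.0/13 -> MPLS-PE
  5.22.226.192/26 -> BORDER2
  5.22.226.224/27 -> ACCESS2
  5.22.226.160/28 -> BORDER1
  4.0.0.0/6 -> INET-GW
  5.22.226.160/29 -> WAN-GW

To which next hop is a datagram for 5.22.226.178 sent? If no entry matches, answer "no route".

Routes whose prefix contains 5.22.226.178:
  4.0.0.0/6 (4.0.0.0 - 7.255.255.255) -> INET-GW
  5.0.0.0/9 (5.0.0.0 - 5.127.255.255) -> EDGE1
  5.22.0.0/15 (5.22.0.0 - 5.23.255.255) -> ACCESS1
  5.22.224.0/19 (5.22.224.0 - 5.22.255.255) -> DMZ-FW
More-specific entries that do NOT match:
  5.22.226.184/30 (5.22.226.184 - 5.22.226.187) does not contain 5.22.226.178
  5.22.226.180/30 (5.22.226.180 - 5.22.226.183) does not contain 5.22.226.178
  5.22.226.160/29 (5.22.226.160 - 5.22.226.167) does not contain 5.22.226.178
  5.22.226.160/28 (5.22.226.160 - 5.22.226.175) does not contain 5.22.226.178
  5.22.226.224/27 (5.22.226.224 - 5.22.226.255) does not contain 5.22.226.178
  5.22.226.192/26 (5.22.226.192 - 5.22.226.255) does not contain 5.22.226.178
  5.22.227.128/25 (5.22.227.128 - 5.22.227.255) does not contain 5.22.226.178
Longest matching prefix is /19 -> next hop DMZ-FW.

DMZ-FW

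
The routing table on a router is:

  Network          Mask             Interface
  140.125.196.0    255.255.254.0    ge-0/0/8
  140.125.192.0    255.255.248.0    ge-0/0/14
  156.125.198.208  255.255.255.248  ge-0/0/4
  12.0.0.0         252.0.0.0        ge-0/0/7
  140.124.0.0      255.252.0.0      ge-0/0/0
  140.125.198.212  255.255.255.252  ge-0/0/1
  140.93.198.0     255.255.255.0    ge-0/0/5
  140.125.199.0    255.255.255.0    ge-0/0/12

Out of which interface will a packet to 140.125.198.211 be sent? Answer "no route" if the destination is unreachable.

Routes whose prefix contains 140.125.198.211:
  140.124.0.0/14 (140.124.0.0 - 140.127.255.255) -> ge-0/0/0
  140.125.192.0/21 (140.125.192.0 - 140.125.199.255) -> ge-0/0/14
More-specific entries that do NOT match:
  140.125.198.212/30 (140.125.198.212 - 140.125.198.215) does not contain 140.125.198.211
  156.125.198.208/29 (156.125.198.208 - 156.125.198.215) does not contain 140.125.198.211
  140.93.198.0/24 (140.93.198.0 - 140.93.198.255) does not contain 140.125.198.211
  140.125.199.0/24 (140.125.199.0 - 140.125.199.255) does not contain 140.125.198.211
  140.125.196.0/23 (140.125.196.0 - 140.125.197.255) does not contain 140.125.198.211
Longest matching prefix is /21 -> interface ge-0/0/14.

ge-0/0/14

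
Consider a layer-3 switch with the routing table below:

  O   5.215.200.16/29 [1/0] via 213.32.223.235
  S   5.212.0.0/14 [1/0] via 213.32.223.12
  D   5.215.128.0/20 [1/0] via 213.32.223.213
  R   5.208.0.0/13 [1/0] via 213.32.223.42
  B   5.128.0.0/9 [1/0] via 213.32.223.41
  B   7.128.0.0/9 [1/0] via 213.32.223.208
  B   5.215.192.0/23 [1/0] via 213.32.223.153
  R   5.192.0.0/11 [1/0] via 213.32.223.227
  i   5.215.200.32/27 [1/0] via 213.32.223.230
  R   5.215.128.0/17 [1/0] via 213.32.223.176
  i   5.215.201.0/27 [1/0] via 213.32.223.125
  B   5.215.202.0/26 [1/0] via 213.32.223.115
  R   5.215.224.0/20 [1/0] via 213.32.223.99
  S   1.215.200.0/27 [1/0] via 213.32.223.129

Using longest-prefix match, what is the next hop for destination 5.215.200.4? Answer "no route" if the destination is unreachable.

Routes whose prefix contains 5.215.200.4:
  5.128.0.0/9 (5.128.0.0 - 5.255.255.255) -> 213.32.223.41
  5.192.0.0/11 (5.192.0.0 - 5.223.255.255) -> 213.32.223.227
  5.208.0.0/13 (5.208.0.0 - 5.215.255.255) -> 213.32.223.42
  5.212.0.0/14 (5.212.0.0 - 5.215.255.255) -> 213.32.223.12
  5.215.128.0/17 (5.215.128.0 - 5.215.255.255) -> 213.32.223.176
More-specific entries that do NOT match:
  5.215.200.16/29 (5.215.200.16 - 5.215.200.23) does not contain 5.215.200.4
  5.215.200.32/27 (5.215.200.32 - 5.215.200.63) does not contain 5.215.200.4
  5.215.201.0/27 (5.215.201.0 - 5.215.201.31) does not contain 5.215.200.4
  1.215.200.0/27 (1.215.200.0 - 1.215.200.31) does not contain 5.215.200.4
  5.215.202.0/26 (5.215.202.0 - 5.215.202.63) does not contain 5.215.200.4
  5.215.192.0/23 (5.215.192.0 - 5.215.193.255) does not contain 5.215.200.4
  5.215.128.0/20 (5.215.128.0 - 5.215.143.255) does not contain 5.215.200.4
  5.215.224.0/20 (5.215.224.0 - 5.215.239.255) does not contain 5.215.200.4
Longest matching prefix is /17 -> next hop 213.32.223.176.

213.32.223.176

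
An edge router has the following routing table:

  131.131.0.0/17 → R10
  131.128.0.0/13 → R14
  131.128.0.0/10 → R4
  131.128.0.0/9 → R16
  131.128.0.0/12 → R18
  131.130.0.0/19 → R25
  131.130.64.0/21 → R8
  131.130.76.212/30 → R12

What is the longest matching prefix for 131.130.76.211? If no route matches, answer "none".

Entries matching 131.130.76.211:
  131.128.0.0/9 (131.128.0.0 - 131.255.255.255)
  131.128.0.0/10 (131.128.0.0 - 131.191.255.255)
  131.128.0.0/12 (131.128.0.0 - 131.143.255.255)
  131.128.0.0/13 (131.128.0.0 - 131.135.255.255)
Most specific is 131.128.0.0/13.

131.128.0.0/13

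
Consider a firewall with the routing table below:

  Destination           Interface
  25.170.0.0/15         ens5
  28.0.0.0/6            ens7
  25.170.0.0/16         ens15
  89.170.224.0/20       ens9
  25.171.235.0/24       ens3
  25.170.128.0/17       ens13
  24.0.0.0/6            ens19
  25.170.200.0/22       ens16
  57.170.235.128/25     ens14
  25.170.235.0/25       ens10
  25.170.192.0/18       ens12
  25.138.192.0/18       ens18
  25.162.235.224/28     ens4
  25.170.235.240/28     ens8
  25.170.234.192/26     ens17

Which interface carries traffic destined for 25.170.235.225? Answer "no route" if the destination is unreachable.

Routes whose prefix contains 25.170.235.225:
  24.0.0.0/6 (24.0.0.0 - 27.255.255.255) -> ens19
  25.170.0.0/15 (25.170.0.0 - 25.171.255.255) -> ens5
  25.170.0.0/16 (25.170.0.0 - 25.170.255.255) -> ens15
  25.170.128.0/17 (25.170.128.0 - 25.170.255.255) -> ens13
  25.170.192.0/18 (25.170.192.0 - 25.170.255.255) -> ens12
More-specific entries that do NOT match:
  25.162.235.224/28 (25.162.235.224 - 25.162.235.239) does not contain 25.170.235.225
  25.170.235.240/28 (25.170.235.240 - 25.170.235.255) does not contain 25.170.235.225
  25.170.234.192/26 (25.170.234.192 - 25.170.234.255) does not contain 25.170.235.225
  57.170.235.128/25 (57.170.235.128 - 57.170.235.255) does not contain 25.170.235.225
  25.170.235.0/25 (25.170.235.0 - 25.170.235.127) does not contain 25.170.235.225
  25.171.235.0/24 (25.171.235.0 - 25.171.235.255) does not contain 25.170.235.225
  25.170.200.0/22 (25.170.200.0 - 25.170.203.255) does not contain 25.170.235.225
  89.170.224.0/20 (89.170.224.0 - 89.170.239.255) does not contain 25.170.235.225
Longest matching prefix is /18 -> interface ens12.

ens12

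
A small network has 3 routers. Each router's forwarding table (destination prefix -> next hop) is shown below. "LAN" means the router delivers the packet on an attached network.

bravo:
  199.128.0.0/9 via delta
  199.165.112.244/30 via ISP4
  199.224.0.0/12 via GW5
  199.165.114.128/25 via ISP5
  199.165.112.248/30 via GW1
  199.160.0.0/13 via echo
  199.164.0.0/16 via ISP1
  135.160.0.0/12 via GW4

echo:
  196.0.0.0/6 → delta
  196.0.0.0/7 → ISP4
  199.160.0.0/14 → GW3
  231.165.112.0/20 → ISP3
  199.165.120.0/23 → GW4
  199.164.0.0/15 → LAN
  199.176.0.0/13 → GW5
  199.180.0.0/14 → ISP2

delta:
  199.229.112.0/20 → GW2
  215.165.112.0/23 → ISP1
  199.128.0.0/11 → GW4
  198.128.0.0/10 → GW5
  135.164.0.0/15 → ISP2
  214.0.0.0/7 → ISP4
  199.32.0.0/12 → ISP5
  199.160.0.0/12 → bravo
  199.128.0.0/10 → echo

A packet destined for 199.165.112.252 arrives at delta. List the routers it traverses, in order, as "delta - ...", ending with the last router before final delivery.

At delta: longest match for 199.165.112.252 is 199.160.0.0/12 -> bravo
At bravo: longest match for 199.165.112.252 is 199.160.0.0/13 -> echo
At echo: longest match for 199.165.112.252 is 199.164.0.0/15 -> LAN

delta - bravo - echo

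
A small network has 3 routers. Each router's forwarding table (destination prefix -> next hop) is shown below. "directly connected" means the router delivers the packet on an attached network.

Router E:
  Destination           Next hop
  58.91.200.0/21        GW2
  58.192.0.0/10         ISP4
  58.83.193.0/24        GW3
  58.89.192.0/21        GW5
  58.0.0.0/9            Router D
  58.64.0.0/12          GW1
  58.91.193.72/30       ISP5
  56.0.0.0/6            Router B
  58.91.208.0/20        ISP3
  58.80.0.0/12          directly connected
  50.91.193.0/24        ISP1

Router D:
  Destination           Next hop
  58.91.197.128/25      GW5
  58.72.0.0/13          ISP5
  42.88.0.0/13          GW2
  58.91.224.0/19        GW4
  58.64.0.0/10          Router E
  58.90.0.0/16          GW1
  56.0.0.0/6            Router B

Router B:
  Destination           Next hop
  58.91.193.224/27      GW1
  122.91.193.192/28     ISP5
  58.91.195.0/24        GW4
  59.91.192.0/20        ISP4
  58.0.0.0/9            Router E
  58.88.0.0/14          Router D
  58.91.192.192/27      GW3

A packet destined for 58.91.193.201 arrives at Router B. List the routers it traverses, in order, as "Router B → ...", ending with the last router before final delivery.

At Router B: longest match for 58.91.193.201 is 58.88.0.0/14 -> Router D
At Router D: longest match for 58.91.193.201 is 58.64.0.0/10 -> Router E
At Router E: longest match for 58.91.193.201 is 58.80.0.0/12 -> directly connected

Router B → Router D → Router E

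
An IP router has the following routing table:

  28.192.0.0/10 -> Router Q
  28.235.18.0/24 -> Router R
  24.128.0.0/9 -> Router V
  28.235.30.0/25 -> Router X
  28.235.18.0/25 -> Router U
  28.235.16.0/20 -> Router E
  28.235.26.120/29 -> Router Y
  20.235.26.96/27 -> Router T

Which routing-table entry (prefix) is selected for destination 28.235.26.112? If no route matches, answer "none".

Entries matching 28.235.26.112:
  28.192.0.0/10 (28.192.0.0 - 28.255.255.255)
  28.235.16.0/20 (28.235.16.0 - 28.235.31.255)
Most specific is 28.235.16.0/20.

28.235.16.0/20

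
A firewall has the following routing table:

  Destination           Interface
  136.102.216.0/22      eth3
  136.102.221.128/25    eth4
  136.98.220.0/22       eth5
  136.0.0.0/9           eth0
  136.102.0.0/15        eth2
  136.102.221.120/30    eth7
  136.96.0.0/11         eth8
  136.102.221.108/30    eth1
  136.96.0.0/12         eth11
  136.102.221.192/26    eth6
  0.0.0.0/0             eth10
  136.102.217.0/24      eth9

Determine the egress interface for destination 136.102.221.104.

eth2

Routes whose prefix contains 136.102.221.104:
  0.0.0.0/0 (default, matches everything) -> eth10
  136.0.0.0/9 (136.0.0.0 - 136.127.255.255) -> eth0
  136.96.0.0/11 (136.96.0.0 - 136.127.255.255) -> eth8
  136.96.0.0/12 (136.96.0.0 - 136.111.255.255) -> eth11
  136.102.0.0/15 (136.102.0.0 - 136.103.255.255) -> eth2
More-specific entries that do NOT match:
  136.102.221.120/30 (136.102.221.120 - 136.102.221.123) does not contain 136.102.221.104
  136.102.221.108/30 (136.102.221.108 - 136.102.221.111) does not contain 136.102.221.104
  136.102.221.192/26 (136.102.221.192 - 136.102.221.255) does not contain 136.102.221.104
  136.102.221.128/25 (136.102.221.128 - 136.102.221.255) does not contain 136.102.221.104
  136.102.217.0/24 (136.102.217.0 - 136.102.217.255) does not contain 136.102.221.104
  136.102.216.0/22 (136.102.216.0 - 136.102.219.255) does not contain 136.102.221.104
  136.98.220.0/22 (136.98.220.0 - 136.98.223.255) does not contain 136.102.221.104
Longest matching prefix is /15 -> interface eth2.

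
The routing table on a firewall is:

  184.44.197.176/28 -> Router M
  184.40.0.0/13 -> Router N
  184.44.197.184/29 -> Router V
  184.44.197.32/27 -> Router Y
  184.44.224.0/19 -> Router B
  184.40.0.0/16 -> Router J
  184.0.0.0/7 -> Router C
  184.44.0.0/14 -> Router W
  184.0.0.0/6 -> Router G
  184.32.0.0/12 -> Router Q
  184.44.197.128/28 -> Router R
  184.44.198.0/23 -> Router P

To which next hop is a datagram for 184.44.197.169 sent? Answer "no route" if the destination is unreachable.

Routes whose prefix contains 184.44.197.169:
  184.0.0.0/6 (184.0.0.0 - 187.255.255.255) -> Router G
  184.0.0.0/7 (184.0.0.0 - 185.255.255.255) -> Router C
  184.32.0.0/12 (184.32.0.0 - 184.47.255.255) -> Router Q
  184.40.0.0/13 (184.40.0.0 - 184.47.255.255) -> Router N
  184.44.0.0/14 (184.44.0.0 - 184.47.255.255) -> Router W
More-specific entries that do NOT match:
  184.44.197.184/29 (184.44.197.184 - 184.44.197.191) does not contain 184.44.197.169
  184.44.197.176/28 (184.44.197.176 - 184.44.197.191) does not contain 184.44.197.169
  184.44.197.128/28 (184.44.197.128 - 184.44.197.143) does not contain 184.44.197.169
  184.44.197.32/27 (184.44.197.32 - 184.44.197.63) does not contain 184.44.197.169
  184.44.198.0/23 (184.44.198.0 - 184.44.199.255) does not contain 184.44.197.169
  184.44.224.0/19 (184.44.224.0 - 184.44.255.255) does not contain 184.44.197.169
  184.40.0.0/16 (184.40.0.0 - 184.40.255.255) does not contain 184.44.197.169
Longest matching prefix is /14 -> next hop Router W.

Router W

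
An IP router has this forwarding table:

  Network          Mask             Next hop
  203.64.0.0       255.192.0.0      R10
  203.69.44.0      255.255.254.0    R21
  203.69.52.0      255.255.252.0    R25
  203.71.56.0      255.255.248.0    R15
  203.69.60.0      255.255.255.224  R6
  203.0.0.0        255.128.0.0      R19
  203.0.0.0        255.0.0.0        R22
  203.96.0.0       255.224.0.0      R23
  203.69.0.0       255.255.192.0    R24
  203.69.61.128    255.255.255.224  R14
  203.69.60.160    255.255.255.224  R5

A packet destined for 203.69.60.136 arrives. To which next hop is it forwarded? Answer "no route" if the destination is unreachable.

R24

Routes whose prefix contains 203.69.60.136:
  203.0.0.0/8 (203.0.0.0 - 203.255.255.255) -> R22
  203.0.0.0/9 (203.0.0.0 - 203.127.255.255) -> R19
  203.64.0.0/10 (203.64.0.0 - 203.127.255.255) -> R10
  203.69.0.0/18 (203.69.0.0 - 203.69.63.255) -> R24
More-specific entries that do NOT match:
  203.69.60.0/27 (203.69.60.0 - 203.69.60.31) does not contain 203.69.60.136
  203.69.61.128/27 (203.69.61.128 - 203.69.61.159) does not contain 203.69.60.136
  203.69.60.160/27 (203.69.60.160 - 203.69.60.191) does not contain 203.69.60.136
  203.69.44.0/23 (203.69.44.0 - 203.69.45.255) does not contain 203.69.60.136
  203.69.52.0/22 (203.69.52.0 - 203.69.55.255) does not contain 203.69.60.136
  203.71.56.0/21 (203.71.56.0 - 203.71.63.255) does not contain 203.69.60.136
Longest matching prefix is /18 -> next hop R24.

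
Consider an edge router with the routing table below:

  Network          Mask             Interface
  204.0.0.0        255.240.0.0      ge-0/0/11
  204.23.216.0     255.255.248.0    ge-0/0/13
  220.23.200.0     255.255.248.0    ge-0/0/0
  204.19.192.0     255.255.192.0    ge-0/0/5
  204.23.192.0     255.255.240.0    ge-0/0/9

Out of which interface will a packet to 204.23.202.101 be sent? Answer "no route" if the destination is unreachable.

Routes whose prefix contains 204.23.202.101:
  204.23.192.0/20 (204.23.192.0 - 204.23.207.255) -> ge-0/0/9
More-specific entries that do NOT match:
  204.23.216.0/21 (204.23.216.0 - 204.23.223.255) does not contain 204.23.202.101
  220.23.200.0/21 (220.23.200.0 - 220.23.207.255) does not contain 204.23.202.101
Longest matching prefix is /20 -> interface ge-0/0/9.

ge-0/0/9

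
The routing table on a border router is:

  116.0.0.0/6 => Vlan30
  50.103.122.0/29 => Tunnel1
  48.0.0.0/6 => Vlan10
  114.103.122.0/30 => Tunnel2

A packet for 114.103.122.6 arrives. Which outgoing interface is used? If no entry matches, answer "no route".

No entry's prefix contains 114.103.122.6; there is no default route.

no route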